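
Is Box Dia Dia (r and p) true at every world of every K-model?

No, not valid

Tableau for the negation not Box Dia Dia (r and p):
1. not Box Dia Dia (r and p), 0
2. not Dia Dia (r and p), 1
Accessibility: 0R1
The negation has an open branch (countermodel exists).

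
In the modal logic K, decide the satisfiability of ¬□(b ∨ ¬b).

No, unsatisfiable

1. ¬□(b ∨ ¬b), u
2. ¬(b ∨ ¬b), v   [¬□-rule on 1: fresh world v, uRv]
3. ¬b, v   [¬∨-rule on 2]
4. b, v   [¬∨-rule on 2]
Accessibility: uRv
Branch closes: b and ¬b both at v.
(One branch shown.) All branches close.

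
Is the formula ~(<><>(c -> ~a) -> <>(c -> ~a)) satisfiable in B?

Yes, satisfiable

1. ~(<><>(c -> ~a) -> <>(c -> ~a)), 0
2. <><>(c -> ~a), 0
3. ~<>(c -> ~a), 0
4. ~(c -> ~a), 0
5. c, 0
6. a, 0
7. <>(c -> ~a), 1
8. ~(c -> ~a), 1
9. c, 1
10. a, 1
11. c -> ~a, 2
12. ~a, 2
Accessibility: 0R0, 0R1, 1R0, 1R1, 1R2, 2R1, 2R2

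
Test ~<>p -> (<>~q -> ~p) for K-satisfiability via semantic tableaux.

Satisfiable (open branch found)

1. ~<>p -> (<>~q -> ~p), 0
2. <>~q -> ~p, 0
3. ~p, 0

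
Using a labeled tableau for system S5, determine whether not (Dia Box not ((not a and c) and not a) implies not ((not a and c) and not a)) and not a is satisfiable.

1. not (Dia Box not ((not a and c) and not a) implies not ((not a and c) and not a)) and not a, u
2. not (Dia Box not ((not a and c) and not a) implies not ((not a and c) and not a)), u
3. not a, u
4. Dia Box not ((not a and c) and not a), u
5. (not a and c) and not a, u
6. not a and c, u
7. c, u
8. Box not ((not a and c) and not a), v
9. not ((not a and c) and not a), u
10. not ((not a and c) and not a), v
11. not (not a and c), u
12. a, v
13. not c, u
Accessibility: uRu, uRv, vRu, vRv
Branch closes: c and not c both at u.
All branches of the tableau close; one closing branch shown above.

Unsatisfiable (every branch closes)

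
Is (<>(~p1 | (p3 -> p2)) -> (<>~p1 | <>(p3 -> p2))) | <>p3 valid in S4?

Tableau for the negation ~((<>(~p1 | (p3 -> p2)) -> (<>~p1 | <>(p3 -> p2))) | <>p3):
1. ~((<>(~p1 | (p3 -> p2)) -> (<>~p1 | <>(p3 -> p2))) | <>p3), u
2. ~(<>(~p1 | (p3 -> p2)) -> (<>~p1 | <>(p3 -> p2))), u
3. ~<>p3, u
4. <>(~p1 | (p3 -> p2)), u
5. ~(<>~p1 | <>(p3 -> p2)), u
6. ~<>~p1, u
7. ~<>(p3 -> p2), u
8. ~p3, u
9. p1, u
10. ~(p3 -> p2), u
11. p3, u
12. ~p2, u
Accessibility: uRu
Branch closes: p3 and ~p3 both at u.
All branches of the negation close; one closing branch shown above.

Valid in S4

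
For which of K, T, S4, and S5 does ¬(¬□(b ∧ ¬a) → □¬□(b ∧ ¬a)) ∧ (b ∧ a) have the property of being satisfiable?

S5-tableau for the formula:
1. ¬(¬□(b ∧ ¬a) → □¬□(b ∧ ¬a)) ∧ (b ∧ a), 0
2. ¬(¬□(b ∧ ¬a) → □¬□(b ∧ ¬a)), 0   [∧-rule on 1]
3. b ∧ a, 0   [∧-rule on 1]
4. ¬□(b ∧ ¬a), 0   [¬→-rule on 2]
5. ¬□¬□(b ∧ ¬a), 0   [¬→-rule on 2]
6. b, 0   [∧-rule on 3]
7. a, 0   [∧-rule on 3]
8. ¬(b ∧ ¬a), 1   [¬□-rule on 4: fresh world 1, 0R1]
9. a, 1   [¬∧-rule on 8 (branches; this branch)]
10. □(b ∧ ¬a), 2   [¬□-rule on 5: fresh world 2, 0R2]
11. b ∧ ¬a, 0   [□-rule on 10 via 2R0]
12. ¬a, 0   [∧-rule on 11]
Accessibility: 0R0, 0R1, 0R2, 1R0, 1R1, 1R2, 2R0, 2R1, 2R2
Branch closes: a and ¬a both at 0.
Every branch closes (one shown): unsatisfiable in S5.
S4-tableau for the formula:
1. ¬(¬□(b ∧ ¬a) → □¬□(b ∧ ¬a)) ∧ (b ∧ a), 0
2. ¬(¬□(b ∧ ¬a) → □¬□(b ∧ ¬a)), 0   [∧-rule on 1]
3. b ∧ a, 0   [∧-rule on 1]
4. ¬□(b ∧ ¬a), 0   [¬→-rule on 2]
5. ¬□¬□(b ∧ ¬a), 0   [¬→-rule on 2]
6. b, 0   [∧-rule on 3]
7. a, 0   [∧-rule on 3]
8. ¬(b ∧ ¬a), 1   [¬□-rule on 4: fresh world 1, 0R1]
9. a, 1   [¬∧-rule on 8 (branches; this branch)]
10. □(b ∧ ¬a), 2   [¬□-rule on 5: fresh world 2, 0R2]
11. b ∧ ¬a, 2   [□-rule on 10 via 2R2]
12. b, 2   [∧-rule on 11]
13. ¬a, 2   [∧-rule on 11]
Accessibility: 0R0, 0R1, 0R2, 1R1, 2R2
Complete open branch: satisfiable in S4, hence also in K, T (this S4-model is also a K-model and a T-model).

K, T, S4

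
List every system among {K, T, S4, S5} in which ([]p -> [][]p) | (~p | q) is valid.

S4, S5

S4-tableau for the negation ~(([]p -> [][]p) | (~p | q)):
1. ~(([]p -> [][]p) | (~p | q)), 0
2. ~([]p -> [][]p), 0
3. ~(~p | q), 0
4. []p, 0
5. ~[][]p, 0
6. p, 0
7. ~q, 0
8. ~[]p, 1
9. p, 1
10. ~p, 2
11. p, 2
Accessibility: 0R0, 0R1, 0R2, 1R1, 1R2, 2R2
Branch closes: p and ~p both at 2.
Every branch closes (one shown): valid in S4, hence also in S5 (every theorem of S4 is a theorem of S5).
T-tableau for the negation ~(([]p -> [][]p) | (~p | q)):
1. ~(([]p -> [][]p) | (~p | q)), 0
2. ~([]p -> [][]p), 0
3. ~(~p | q), 0
4. []p, 0
5. ~[][]p, 0
6. p, 0
7. ~q, 0
8. ~[]p, 1
9. p, 1
10. ~p, 2
Accessibility: 0R0, 0R1, 1R1, 1R2, 2R2
Complete open branch: countermodel on a T-frame, so not valid in T, nor in K (the same frame is also a K-frame).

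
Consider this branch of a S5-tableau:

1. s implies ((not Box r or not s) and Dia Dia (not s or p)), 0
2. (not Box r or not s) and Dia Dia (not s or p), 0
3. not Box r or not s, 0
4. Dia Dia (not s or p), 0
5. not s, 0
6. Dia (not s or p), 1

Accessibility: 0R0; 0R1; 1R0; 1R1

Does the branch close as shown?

Open

There is no literal clash: for every atom and world, at most one sign appears.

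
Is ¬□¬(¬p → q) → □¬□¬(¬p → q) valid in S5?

Valid in S5

Tableau for the negation ¬(¬□¬(¬p → q) → □¬□¬(¬p → q)):
1. ¬(¬□¬(¬p → q) → □¬□¬(¬p → q)), 0
2. ¬□¬(¬p → q), 0   [¬→-rule on 1]
3. ¬□¬□¬(¬p → q), 0   [¬→-rule on 1]
4. ¬p → q, 1   [¬□-rule on 2: fresh world 1, 0R1]
5. q, 1   [→-rule on 4 (branches; this branch)]
6. □¬(¬p → q), 2   [¬□-rule on 3: fresh world 2, 0R2]
7. ¬(¬p → q), 0   [□-rule on 6 via 2R0]
8. ¬p, 0   [¬→-rule on 7]
9. ¬q, 0   [¬→-rule on 7]
10. ¬(¬p → q), 1   [□-rule on 6 via 2R1]
11. ¬p, 1   [¬→-rule on 10]
12. ¬q, 1   [¬→-rule on 10]
Accessibility: 0R0, 0R1, 0R2, 1R0, 1R1, 1R2, 2R0, 2R1, 2R2
Branch closes: q and ¬q both at 1.
All branches of the negation close; one closing branch shown above.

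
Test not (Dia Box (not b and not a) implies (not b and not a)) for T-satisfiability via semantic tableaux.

Satisfiable

1. not (Dia Box (not b and not a) implies (not b and not a)), 0
2. Dia Box (not b and not a), 0
3. not (not b and not a), 0
4. a, 0
5. Box (not b and not a), 1
6. not b and not a, 1
7. not b, 1
8. not a, 1
Accessibility: 0R0, 0R1, 1R1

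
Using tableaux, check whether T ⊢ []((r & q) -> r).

Yes, valid

Tableau for the negation ~[]((r & q) -> r):
1. ~[]((r & q) -> r), w0
2. ~((r & q) -> r), w1   [~[]-rule on 1: fresh world w1, w0Rw1]
3. r & q, w1   [~->-rule on 2]
4. ~r, w1   [~->-rule on 2]
5. r, w1   [&-rule on 3]
6. q, w1   [&-rule on 3]
Accessibility: w0Rw0, w0Rw1, w1Rw1
Branch closes: r and ~r both at w1.
All branches of the negation close; one closing branch shown above.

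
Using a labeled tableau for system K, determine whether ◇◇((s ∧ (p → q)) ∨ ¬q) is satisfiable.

1. ◇◇((s ∧ (p → q)) ∨ ¬q), u
2. ◇((s ∧ (p → q)) ∨ ¬q), v
3. (s ∧ (p → q)) ∨ ¬q, w
4. ¬q, w
Accessibility: uRv, vRw

Yes, satisfiable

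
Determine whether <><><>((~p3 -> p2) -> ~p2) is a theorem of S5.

Tableau for the negation ~<><><>((~p3 -> p2) -> ~p2):
1. ~<><><>((~p3 -> p2) -> ~p2), w0
2. ~<><>((~p3 -> p2) -> ~p2), w0
3. ~<>((~p3 -> p2) -> ~p2), w0
4. ~((~p3 -> p2) -> ~p2), w0
5. ~p3 -> p2, w0
6. p2, w0
Accessibility: w0Rw0
The negation has an open branch (countermodel exists).

No, not valid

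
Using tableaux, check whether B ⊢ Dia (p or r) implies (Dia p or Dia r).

Tableau for the negation not (Dia (p or r) implies (Dia p or Dia r)):
1. not (Dia (p or r) implies (Dia p or Dia r)), u
2. Dia (p or r), u
3. not (Dia p or Dia r), u
4. not Dia p, u
5. not Dia r, u
6. not p, u
7. not r, u
8. p or r, v
9. not p, v
10. not r, v
11. r, v
Accessibility: uRu, uRv, vRu, vRv
Branch closes: r and not r both at v.
Every branch of the negation's tableau closes; the branch above is one of them.

Valid in B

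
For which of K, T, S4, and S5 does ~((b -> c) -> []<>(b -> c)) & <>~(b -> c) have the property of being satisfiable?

S4-tableau for the formula:
1. ~((b -> c) -> []<>(b -> c)) & <>~(b -> c), u
2. ~((b -> c) -> []<>(b -> c)), u
3. <>~(b -> c), u
4. b -> c, u
5. ~[]<>(b -> c), u
6. c, u
7. ~(b -> c), v
8. b, v
9. ~c, v
10. ~<>(b -> c), w
11. ~(b -> c), w
12. b, w
13. ~c, w
Accessibility: uRu, uRv, uRw, vRv, wRw
Complete open branch: satisfiable in S4, hence also in K, T (this S4-model is also a K-model and a T-model).
S5-tableau for the formula:
1. ~((b -> c) -> []<>(b -> c)) & <>~(b -> c), u
2. ~((b -> c) -> []<>(b -> c)), u
3. <>~(b -> c), u
4. b -> c, u
5. ~[]<>(b -> c), u
6. c, u
7. ~(b -> c), v
8. b, v
9. ~c, v
10. ~<>(b -> c), w
11. ~(b -> c), u
12. b, u
13. ~c, u
Accessibility: uRu, uRv, uRw, vRu, vRv, vRw, wRu, wRv, wRw
Branch closes: c and ~c both at u.
Every branch closes (one shown): unsatisfiable in S5.

K, T, S4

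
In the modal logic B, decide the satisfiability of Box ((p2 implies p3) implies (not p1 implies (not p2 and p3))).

Satisfiable

1. Box ((p2 implies p3) implies (not p1 implies (not p2 and p3))), w0
2. (p2 implies p3) implies (not p1 implies (not p2 and p3)), w0   [Box-rule on 1 via w0Rw0]
3. not p1 implies (not p2 and p3), w0   [implies-rule on 2 (branches; this branch)]
4. not p2 and p3, w0   [implies-rule on 3 (branches; this branch)]
5. not p2, w0   [and-rule on 4]
6. p3, w0   [and-rule on 4]
Accessibility: w0Rw0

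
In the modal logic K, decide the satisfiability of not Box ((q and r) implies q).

Unsatisfiable (every branch closes)

1. not Box ((q and r) implies q), u
2. not ((q and r) implies q), v   [neg-Box-rule on 1: fresh world v, uRv]
3. q and r, v   [neg-implies-rule on 2]
4. not q, v   [neg-implies-rule on 2]
5. q, v   [and-rule on 3]
6. r, v   [and-rule on 3]
Accessibility: uRv
Branch closes: q and not q both at v.
(One branch shown.) All branches close.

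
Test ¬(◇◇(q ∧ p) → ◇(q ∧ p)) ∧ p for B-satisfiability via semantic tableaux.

Satisfiable (open branch found)

1. ¬(◇◇(q ∧ p) → ◇(q ∧ p)) ∧ p, 0
2. ¬(◇◇(q ∧ p) → ◇(q ∧ p)), 0   [∧-rule on 1]
3. p, 0   [∧-rule on 1]
4. ◇◇(q ∧ p), 0   [¬→-rule on 2]
5. ¬◇(q ∧ p), 0   [¬→-rule on 2]
6. ¬(q ∧ p), 0   [¬◇-rule on 5 via 0R0]
7. ¬q, 0   [¬∧-rule on 6 (branches; this branch)]
8. ◇(q ∧ p), 1   [◇-rule on 4: fresh world 1, 0R1]
9. ¬(q ∧ p), 1   [¬◇-rule on 5 via 0R1]
10. ¬p, 1   [¬∧-rule on 9 (branches; this branch)]
11. q ∧ p, 2   [◇-rule on 8: fresh world 2, 1R2]
12. q, 2   [∧-rule on 11]
13. p, 2   [∧-rule on 11]
Accessibility: 0R0, 0R1, 1R0, 1R1, 1R2, 2R1, 2R2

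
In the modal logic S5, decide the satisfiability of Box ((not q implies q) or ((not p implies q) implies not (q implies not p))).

1. Box ((not q implies q) or ((not p implies q) implies not (q implies not p))), u
2. (not q implies q) or ((not p implies q) implies not (q implies not p)), u
3. (not p implies q) implies not (q implies not p), u
4. not (q implies not p), u
5. q, u
6. p, u
Accessibility: uRu

Satisfiable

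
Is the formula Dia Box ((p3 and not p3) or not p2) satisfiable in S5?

1. Dia Box ((p3 and not p3) or not p2), u
2. Box ((p3 and not p3) or not p2), v   [Dia-rule on 1: fresh world v, uRv]
3. (p3 and not p3) or not p2, u   [Box-rule on 2 via vRu]
4. (p3 and not p3) or not p2, v   [Box-rule on 2 via vRv]
5. not p2, u   [or-rule on 3 (branches; this branch)]
6. not p2, v   [or-rule on 4 (branches; this branch)]
Accessibility: uRu, uRv, vRu, vRv

Satisfiable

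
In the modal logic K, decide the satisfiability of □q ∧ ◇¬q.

Unsatisfiable (every branch closes)

1. □q ∧ ◇¬q, 0
2. □q, 0
3. ◇¬q, 0
4. ¬q, 1
5. q, 1
Accessibility: 0R1
Branch closes: q and ¬q both at 1.
All branches of the tableau close; one closing branch shown above.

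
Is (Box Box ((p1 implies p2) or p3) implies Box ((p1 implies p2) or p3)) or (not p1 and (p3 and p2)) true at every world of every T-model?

Valid

Tableau for the negation not ((Box Box ((p1 implies p2) or p3) implies Box ((p1 implies p2) or p3)) or (not p1 and (p3 and p2))):
1. not ((Box Box ((p1 implies p2) or p3) implies Box ((p1 implies p2) or p3)) or (not p1 and (p3 and p2))), w0
2. not (Box Box ((p1 implies p2) or p3) implies Box ((p1 implies p2) or p3)), w0
3. not (not p1 and (p3 and p2)), w0
4. Box Box ((p1 implies p2) or p3), w0
5. not Box ((p1 implies p2) or p3), w0
6. Box ((p1 implies p2) or p3), w0
7. (p1 implies p2) or p3, w0
8. not (p3 and p2), w0
9. p1 implies p2, w0
10. not p2, w0
11. not p1, w0
12. not ((p1 implies p2) or p3), w1
13. not (p1 implies p2), w1
14. not p3, w1
15. p1, w1
16. not p2, w1
17. Box ((p1 implies p2) or p3), w1
18. (p1 implies p2) or p3, w1
19. p1 implies p2, w1
20. p2, w1
Accessibility: w0Rw0, w0Rw1, w1Rw1
Branch closes: p2 and not p2 both at w1.
Every branch of the negation's tableau closes; the branch above is one of them.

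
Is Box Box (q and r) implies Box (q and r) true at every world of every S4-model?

Tableau for the negation not (Box Box (q and r) implies Box (q and r)):
1. not (Box Box (q and r) implies Box (q and r)), u
2. Box Box (q and r), u
3. not Box (q and r), u
4. Box (q and r), u
5. q and r, u
6. q, u
7. r, u
8. not (q and r), v
9. Box (q and r), v
10. q and r, v
11. q, v
12. r, v
13. not r, v
Accessibility: uRu, uRv, vRv
Branch closes: r and not r both at v.
All branches of the negation close; one closing branch shown above.

Valid in S4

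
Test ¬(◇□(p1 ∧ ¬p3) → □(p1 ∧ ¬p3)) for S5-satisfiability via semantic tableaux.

1. ¬(◇□(p1 ∧ ¬p3) → □(p1 ∧ ¬p3)), w0
2. ◇□(p1 ∧ ¬p3), w0   [¬→-rule on 1]
3. ¬□(p1 ∧ ¬p3), w0   [¬→-rule on 1]
4. □(p1 ∧ ¬p3), w1   [◇-rule on 2: fresh world w1, w0Rw1]
5. p1 ∧ ¬p3, w0   [□-rule on 4 via w1Rw0]
6. p1, w0   [∧-rule on 5]
7. ¬p3, w0   [∧-rule on 5]
8. p1 ∧ ¬p3, w1   [□-rule on 4 via w1Rw1]
9. p1, w1   [∧-rule on 8]
10. ¬p3, w1   [∧-rule on 8]
11. ¬(p1 ∧ ¬p3), w2   [¬□-rule on 3: fresh world w2, w0Rw2]
12. p1 ∧ ¬p3, w2   [□-rule on 4 via w1Rw2]
13. p1, w2   [∧-rule on 12]
14. ¬p3, w2   [∧-rule on 12]
15. p3, w2   [¬∧-rule on 11 (branches; this branch)]
Accessibility: w0Rw0, w0Rw1, w0Rw2, w1Rw0, w1Rw1, w1Rw2, w2Rw0, w2Rw1, w2Rw2
Branch closes: p3 and ¬p3 both at w2.
(One branch shown.) All branches close.

Unsatisfiable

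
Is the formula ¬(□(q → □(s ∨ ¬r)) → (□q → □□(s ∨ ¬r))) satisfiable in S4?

1. ¬(□(q → □(s ∨ ¬r)) → (□q → □□(s ∨ ¬r))), w0
2. □(q → □(s ∨ ¬r)), w0
3. ¬(□q → □□(s ∨ ¬r)), w0
4. □q, w0
5. ¬□□(s ∨ ¬r), w0
6. q → □(s ∨ ¬r), w0
7. q, w0
8. □(s ∨ ¬r), w0
9. s ∨ ¬r, w0
10. ¬r, w0
11. ¬□(s ∨ ¬r), w1
12. q → □(s ∨ ¬r), w1
13. q, w1
14. s ∨ ¬r, w1
15. □(s ∨ ¬r), w1
16. ¬r, w1
17. ¬(s ∨ ¬r), w2
18. ¬s, w2
19. r, w2
20. q → □(s ∨ ¬r), w2
21. q, w2
22. s ∨ ¬r, w2
23. □(s ∨ ¬r), w2
24. ¬r, w2
Accessibility: w0Rw0, w0Rw1, w0Rw2, w1Rw1, w1Rw2, w2Rw2
Branch closes: r and ¬r both at w2.
All branches of the tableau close; one closing branch shown above.

Unsatisfiable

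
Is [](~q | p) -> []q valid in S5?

Invalid (countermodel exists)

Tableau for the negation ~([](~q | p) -> []q):
1. ~([](~q | p) -> []q), w0
2. [](~q | p), w0   [~->-rule on 1]
3. ~[]q, w0   [~->-rule on 1]
4. ~q | p, w0   [[]-rule on 2 via w0Rw0]
5. p, w0   [|-rule on 4 (branches; this branch)]
6. ~q, w1   [~[]-rule on 3: fresh world w1, w0Rw1]
7. ~q | p, w1   [[]-rule on 2 via w0Rw1]
8. p, w1   [|-rule on 7 (branches; this branch)]
Accessibility: w0Rw0, w0Rw1, w1Rw0, w1Rw1
The negation has an open branch (countermodel exists).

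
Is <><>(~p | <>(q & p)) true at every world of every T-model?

Not valid

Tableau for the negation ~<><>(~p | <>(q & p)):
1. ~<><>(~p | <>(q & p)), w0
2. ~<>(~p | <>(q & p)), w0
3. ~(~p | <>(q & p)), w0
4. p, w0
5. ~<>(q & p), w0
6. ~(q & p), w0
7. ~q, w0
Accessibility: w0Rw0
The negation has an open branch (countermodel exists).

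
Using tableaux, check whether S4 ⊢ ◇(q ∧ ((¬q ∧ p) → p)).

Not valid

Tableau for the negation ¬◇(q ∧ ((¬q ∧ p) → p)):
1. ¬◇(q ∧ ((¬q ∧ p) → p)), w0
2. ¬(q ∧ ((¬q ∧ p) → p)), w0
3. ¬q, w0
Accessibility: w0Rw0
The negation has an open branch (countermodel exists).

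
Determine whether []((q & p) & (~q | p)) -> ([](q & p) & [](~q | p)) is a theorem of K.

Yes, valid

Tableau for the negation ~([]((q & p) & (~q | p)) -> ([](q & p) & [](~q | p))):
1. ~([]((q & p) & (~q | p)) -> ([](q & p) & [](~q | p))), w0
2. []((q & p) & (~q | p)), w0
3. ~([](q & p) & [](~q | p)), w0
4. ~[](~q | p), w0
5. ~(~q | p), w1
6. q, w1
7. ~p, w1
8. (q & p) & (~q | p), w1
9. q & p, w1
10. ~q | p, w1
11. p, w1
Accessibility: w0Rw1
Branch closes: p and ~p both at w1.
All branches of the negation close; one closing branch shown above.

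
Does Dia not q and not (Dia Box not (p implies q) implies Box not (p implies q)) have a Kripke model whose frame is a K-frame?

1. Dia not q and not (Dia Box not (p implies q) implies Box not (p implies q)), w0
2. Dia not q, w0
3. not (Dia Box not (p implies q) implies Box not (p implies q)), w0
4. Dia Box not (p implies q), w0
5. not Box not (p implies q), w0
6. not q, w1
7. Box not (p implies q), w2
8. p implies q, w3
9. q, w3
Accessibility: w0Rw1, w0Rw2, w0Rw3

Satisfiable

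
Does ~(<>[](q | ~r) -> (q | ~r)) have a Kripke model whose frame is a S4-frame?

Satisfiable

1. ~(<>[](q | ~r) -> (q | ~r)), u
2. <>[](q | ~r), u
3. ~(q | ~r), u
4. ~q, u
5. r, u
6. [](q | ~r), v
7. q | ~r, v
8. ~r, v
Accessibility: uRu, uRv, vRv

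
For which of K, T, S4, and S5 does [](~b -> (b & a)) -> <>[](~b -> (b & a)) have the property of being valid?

T, S4, S5

K-tableau for the negation ~([](~b -> (b & a)) -> <>[](~b -> (b & a))):
1. ~([](~b -> (b & a)) -> <>[](~b -> (b & a))), u
2. [](~b -> (b & a)), u   [~->-rule on 1]
3. ~<>[](~b -> (b & a)), u   [~->-rule on 1]
Complete open branch: countermodel on a K-frame, so not valid in K.
T-tableau for the negation ~([](~b -> (b & a)) -> <>[](~b -> (b & a))):
1. ~([](~b -> (b & a)) -> <>[](~b -> (b & a))), u
2. [](~b -> (b & a)), u   [~->-rule on 1]
3. ~<>[](~b -> (b & a)), u   [~->-rule on 1]
4. ~b -> (b & a), u   [[]-rule on 2 via uRu]
5. ~[](~b -> (b & a)), u   [~<>-rule on 3 via uRu]
6. b & a, u   [->-rule on 4 (branches; this branch)]
7. b, u   [&-rule on 6]
8. a, u   [&-rule on 6]
9. ~(~b -> (b & a)), v   [~[]-rule on 5: fresh world v, uRv]
10. ~b, v   [~->-rule on 9]
11. ~(b & a), v   [~->-rule on 9]
12. ~b -> (b & a), v   [[]-rule on 2 via uRv]
13. ~[](~b -> (b & a)), v   [~<>-rule on 3 via uRv]
14. ~a, v   [~&-rule on 11 (branches; this branch)]
15. b & a, v   [->-rule on 12 (branches; this branch)]
16. b, v   [&-rule on 15]
17. a, v   [&-rule on 15]
Accessibility: uRu, uRv, vRv
Branch closes: b and ~b both at v.
Every branch closes (one shown): valid in T, hence also in S4, S5 (every theorem of T is a theorem of S4 and S5).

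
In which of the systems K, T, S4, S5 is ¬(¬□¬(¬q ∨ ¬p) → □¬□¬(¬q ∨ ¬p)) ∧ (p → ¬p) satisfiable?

K, T, S4

S4-tableau for the formula:
1. ¬(¬□¬(¬q ∨ ¬p) → □¬□¬(¬q ∨ ¬p)) ∧ (p → ¬p), 0
2. ¬(¬□¬(¬q ∨ ¬p) → □¬□¬(¬q ∨ ¬p)), 0   [∧-rule on 1]
3. p → ¬p, 0   [∧-rule on 1]
4. ¬□¬(¬q ∨ ¬p), 0   [¬→-rule on 2]
5. ¬□¬□¬(¬q ∨ ¬p), 0   [¬→-rule on 2]
6. ¬p, 0   [→-rule on 3 (branches; this branch)]
7. ¬q ∨ ¬p, 1   [¬□-rule on 4: fresh world 1, 0R1]
8. ¬p, 1   [∨-rule on 7 (branches; this branch)]
9. □¬(¬q ∨ ¬p), 2   [¬□-rule on 5: fresh world 2, 0R2]
10. ¬(¬q ∨ ¬p), 2   [□-rule on 9 via 2R2]
11. q, 2   [¬∨-rule on 10]
12. p, 2   [¬∨-rule on 10]
Accessibility: 0R0, 0R1, 0R2, 1R1, 2R2
Complete open branch: satisfiable in S4, hence also in K, T (this S4-model is also a K-model and a T-model).
S5-tableau for the formula:
1. ¬(¬□¬(¬q ∨ ¬p) → □¬□¬(¬q ∨ ¬p)) ∧ (p → ¬p), 0
2. ¬(¬□¬(¬q ∨ ¬p) → □¬□¬(¬q ∨ ¬p)), 0   [∧-rule on 1]
3. p → ¬p, 0   [∧-rule on 1]
4. ¬□¬(¬q ∨ ¬p), 0   [¬→-rule on 2]
5. ¬□¬□¬(¬q ∨ ¬p), 0   [¬→-rule on 2]
6. ¬p, 0   [→-rule on 3 (branches; this branch)]
7. ¬q ∨ ¬p, 1   [¬□-rule on 4: fresh world 1, 0R1]
8. ¬p, 1   [∨-rule on 7 (branches; this branch)]
9. □¬(¬q ∨ ¬p), 2   [¬□-rule on 5: fresh world 2, 0R2]
10. ¬(¬q ∨ ¬p), 0   [□-rule on 9 via 2R0]
11. q, 0   [¬∨-rule on 10]
12. p, 0   [¬∨-rule on 10]
Accessibility: 0R0, 0R1, 0R2, 1R0, 1R1, 1R2, 2R0, 2R1, 2R2
Branch closes: p and ¬p both at 0.
Every branch closes (one shown): unsatisfiable in S5.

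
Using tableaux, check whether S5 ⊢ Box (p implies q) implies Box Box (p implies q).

Tableau for the negation not (Box (p implies q) implies Box Box (p implies q)):
1. not (Box (p implies q) implies Box Box (p implies q)), w0
2. Box (p implies q), w0   [neg-implies-rule on 1]
3. not Box Box (p implies q), w0   [neg-implies-rule on 1]
4. p implies q, w0   [Box-rule on 2 via w0Rw0]
5. q, w0   [implies-rule on 4 (branches; this branch)]
6. not Box (p implies q), w1   [neg-Box-rule on 3: fresh world w1, w0Rw1]
7. p implies q, w1   [Box-rule on 2 via w0Rw1]
8. q, w1   [implies-rule on 7 (branches; this branch)]
9. not (p implies q), w2   [neg-Box-rule on 6: fresh world w2, w1Rw2]
10. p, w2   [neg-implies-rule on 9]
11. not q, w2   [neg-implies-rule on 9]
12. p implies q, w2   [Box-rule on 2 via w0Rw2]
13. q, w2   [implies-rule on 12 (branches; this branch)]
Accessibility: w0Rw0, w0Rw1, w0Rw2, w1Rw0, w1Rw1, w1Rw2, w2Rw0, w2Rw1, w2Rw2
Branch closes: q and not q both at w2.
All branches of the negation close; one closing branch shown above.

Valid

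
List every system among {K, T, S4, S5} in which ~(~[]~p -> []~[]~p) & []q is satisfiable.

S5-tableau for the formula:
1. ~(~[]~p -> []~[]~p) & []q, u
2. ~(~[]~p -> []~[]~p), u   [&-rule on 1]
3. []q, u   [&-rule on 1]
4. ~[]~p, u   [~->-rule on 2]
5. ~[]~[]~p, u   [~->-rule on 2]
6. q, u   [[]-rule on 3 via uRu]
7. p, v   [~[]-rule on 4: fresh world v, uRv]
8. q, v   [[]-rule on 3 via uRv]
9. []~p, w   [~[]-rule on 5: fresh world w, uRw]
10. q, w   [[]-rule on 3 via uRw]
11. ~p, u   [[]-rule on 9 via wRu]
12. ~p, v   [[]-rule on 9 via wRv]
Accessibility: uRu, uRv, uRw, vRu, vRv, vRw, wRu, wRv, wRw
Branch closes: p and ~p both at v.
Every branch closes (one shown): unsatisfiable in S5.
S4-tableau for the formula:
1. ~(~[]~p -> []~[]~p) & []q, u
2. ~(~[]~p -> []~[]~p), u   [&-rule on 1]
3. []q, u   [&-rule on 1]
4. ~[]~p, u   [~->-rule on 2]
5. ~[]~[]~p, u   [~->-rule on 2]
6. q, u   [[]-rule on 3 via uRu]
7. p, v   [~[]-rule on 4: fresh world v, uRv]
8. q, v   [[]-rule on 3 via uRv]
9. []~p, w   [~[]-rule on 5: fresh world w, uRw]
10. q, w   [[]-rule on 3 via uRw]
11. ~p, w   [[]-rule on 9 via wRw]
Accessibility: uRu, uRv, uRw, vRv, wRw
Complete open branch: satisfiable in S4, hence also in K, T (this S4-model is also a K-model and a T-model).

K, T, S4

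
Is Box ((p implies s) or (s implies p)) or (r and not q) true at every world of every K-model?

Tableau for the negation not (Box ((p implies s) or (s implies p)) or (r and not q)):
1. not (Box ((p implies s) or (s implies p)) or (r and not q)), 0
2. not Box ((p implies s) or (s implies p)), 0
3. not (r and not q), 0
4. q, 0
5. not ((p implies s) or (s implies p)), 1
6. not (p implies s), 1
7. not (s implies p), 1
8. p, 1
9. not s, 1
10. s, 1
11. not p, 1
Accessibility: 0R1
Branch closes: s and not s both at 1.
All branches of the negation close; one closing branch shown above.

Valid in K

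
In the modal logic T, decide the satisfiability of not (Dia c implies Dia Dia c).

1. not (Dia c implies Dia Dia c), u
2. Dia c, u   [neg-implies-rule on 1]
3. not Dia Dia c, u   [neg-implies-rule on 1]
4. not Dia c, u   [neg-Dia-rule on 3 via uRu]
5. not c, u   [neg-Dia-rule on 4 via uRu]
6. c, v   [Dia-rule on 2: fresh world v, uRv]
7. not Dia c, v   [neg-Dia-rule on 3 via uRv]
8. not c, v   [neg-Dia-rule on 4 via uRv]
Accessibility: uRu, uRv, vRv
Branch closes: c and not c both at v.
All branches of the tableau close; one closing branch shown above.

Unsatisfiable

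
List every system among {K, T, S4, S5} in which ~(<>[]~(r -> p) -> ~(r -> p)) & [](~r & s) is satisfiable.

T-tableau for the formula:
1. ~(<>[]~(r -> p) -> ~(r -> p)) & [](~r & s), 0
2. ~(<>[]~(r -> p) -> ~(r -> p)), 0
3. [](~r & s), 0
4. <>[]~(r -> p), 0
5. r -> p, 0
6. ~r & s, 0
7. ~r, 0
8. s, 0
9. p, 0
10. []~(r -> p), 1
11. ~r & s, 1
12. ~r, 1
13. s, 1
14. ~(r -> p), 1
15. r, 1
16. ~p, 1
Accessibility: 0R0, 0R1, 1R1
Branch closes: r and ~r both at 1.
Every branch closes (one shown): unsatisfiable in T, hence also in S4, S5 (every S4/S5-frame is a T-frame).
K-tableau for the formula:
1. ~(<>[]~(r -> p) -> ~(r -> p)) & [](~r & s), 0
2. ~(<>[]~(r -> p) -> ~(r -> p)), 0
3. [](~r & s), 0
4. <>[]~(r -> p), 0
5. r -> p, 0
6. p, 0
7. []~(r -> p), 1
8. ~r & s, 1
9. ~r, 1
10. s, 1
Accessibility: 0R1
Complete open branch: satisfiable in K.

K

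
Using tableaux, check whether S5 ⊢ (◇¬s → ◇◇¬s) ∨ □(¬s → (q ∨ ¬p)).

Tableau for the negation ¬((◇¬s → ◇◇¬s) ∨ □(¬s → (q ∨ ¬p))):
1. ¬((◇¬s → ◇◇¬s) ∨ □(¬s → (q ∨ ¬p))), w0
2. ¬(◇¬s → ◇◇¬s), w0
3. ¬□(¬s → (q ∨ ¬p)), w0
4. ◇¬s, w0
5. ¬◇◇¬s, w0
6. ¬◇¬s, w0
7. s, w0
8. ¬(¬s → (q ∨ ¬p)), w1
9. ¬s, w1
10. ¬(q ∨ ¬p), w1
11. ¬q, w1
12. p, w1
13. ¬◇¬s, w1
14. s, w1
Accessibility: w0Rw0, w0Rw1, w1Rw0, w1Rw1
Branch closes: s and ¬s both at w1.
All branches of the negation close; one closing branch shown above.

Yes, valid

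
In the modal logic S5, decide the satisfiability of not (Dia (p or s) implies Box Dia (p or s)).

1. not (Dia (p or s) implies Box Dia (p or s)), u
2. Dia (p or s), u
3. not Box Dia (p or s), u
4. p or s, v
5. s, v
6. not Dia (p or s), w
7. not (p or s), u
8. not p, u
9. not s, u
10. not (p or s), v
11. not p, v
12. not s, v
Accessibility: uRu, uRv, uRw, vRu, vRv, vRw, wRu, wRv, wRw
Branch closes: s and not s both at v.
All branches of the tableau close; one closing branch shown above.

No, unsatisfiable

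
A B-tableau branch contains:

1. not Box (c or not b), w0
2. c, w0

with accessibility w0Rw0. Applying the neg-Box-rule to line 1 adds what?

a fresh world w1 with w0Rw1, and not (c or not b) at w1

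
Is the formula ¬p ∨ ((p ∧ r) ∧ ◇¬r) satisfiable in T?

Yes, satisfiable

1. ¬p ∨ ((p ∧ r) ∧ ◇¬r), u
2. (p ∧ r) ∧ ◇¬r, u
3. p ∧ r, u
4. ◇¬r, u
5. p, u
6. r, u
7. ¬r, v
Accessibility: uRu, uRv, vRv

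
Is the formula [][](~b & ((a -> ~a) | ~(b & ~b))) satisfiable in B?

1. [][](~b & ((a -> ~a) | ~(b & ~b))), 0
2. [](~b & ((a -> ~a) | ~(b & ~b))), 0
3. ~b & ((a -> ~a) | ~(b & ~b)), 0
4. ~b, 0
5. (a -> ~a) | ~(b & ~b), 0
6. ~(b & ~b), 0
Accessibility: 0R0

Satisfiable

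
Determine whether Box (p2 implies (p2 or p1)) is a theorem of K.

Tableau for the negation not Box (p2 implies (p2 or p1)):
1. not Box (p2 implies (p2 or p1)), u
2. not (p2 implies (p2 or p1)), v
3. p2, v
4. not (p2 or p1), v
5. not p2, v
6. not p1, v
Accessibility: uRv
Branch closes: p2 and not p2 both at v.
Every branch of the negation's tableau closes; the branch above is one of them.

Yes, valid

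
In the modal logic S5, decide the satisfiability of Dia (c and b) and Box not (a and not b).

1. Dia (c and b) and Box not (a and not b), w0
2. Dia (c and b), w0
3. Box not (a and not b), w0
4. not (a and not b), w0
5. b, w0
6. c and b, w1
7. c, w1
8. b, w1
9. not (a and not b), w1
Accessibility: w0Rw0, w0Rw1, w1Rw0, w1Rw1

Satisfiable (open branch found)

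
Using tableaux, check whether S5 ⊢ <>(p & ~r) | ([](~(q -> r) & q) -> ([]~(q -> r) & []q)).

Valid in S5

Tableau for the negation ~(<>(p & ~r) | ([](~(q -> r) & q) -> ([]~(q -> r) & []q))):
1. ~(<>(p & ~r) | ([](~(q -> r) & q) -> ([]~(q -> r) & []q))), w0
2. ~<>(p & ~r), w0   [~|-rule on 1]
3. ~([](~(q -> r) & q) -> ([]~(q -> r) & []q)), w0   [~|-rule on 1]
4. [](~(q -> r) & q), w0   [~->-rule on 3]
5. ~([]~(q -> r) & []q), w0   [~->-rule on 3]
6. ~(p & ~r), w0   [~<>-rule on 2 via w0Rw0]
7. ~(q -> r) & q, w0   [[]-rule on 4 via w0Rw0]
8. ~(q -> r), w0   [&-rule on 7]
9. q, w0   [&-rule on 7]
10. ~r, w0   [~->-rule on 8]
11. ~[]~(q -> r), w0   [~&-rule on 5 (branches; this branch)]
12. ~p, w0   [~&-rule on 6 (branches; this branch)]
13. q -> r, w1   [~[]-rule on 11: fresh world w1, w0Rw1]
14. ~(p & ~r), w1   [~<>-rule on 2 via w0Rw1]
15. ~(q -> r) & q, w1   [[]-rule on 4 via w0Rw1]
16. ~(q -> r), w1   [&-rule on 15]
17. q, w1   [&-rule on 15]
18. ~r, w1   [~->-rule on 16]
19. r, w1   [->-rule on 13 (branches; this branch)]
Accessibility: w0Rw0, w0Rw1, w1Rw0, w1Rw1
Branch closes: r and ~r both at w1.
All branches of the negation close; one closing branch shown above.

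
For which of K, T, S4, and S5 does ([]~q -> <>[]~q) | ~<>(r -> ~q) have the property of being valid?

T, S4, S5

T-tableau for the negation ~(([]~q -> <>[]~q) | ~<>(r -> ~q)):
1. ~(([]~q -> <>[]~q) | ~<>(r -> ~q)), 0
2. ~([]~q -> <>[]~q), 0   [~|-rule on 1]
3. <>(r -> ~q), 0   [~|-rule on 1]
4. []~q, 0   [~->-rule on 2]
5. ~<>[]~q, 0   [~->-rule on 2]
6. ~q, 0   [[]-rule on 4 via 0R0]
7. ~[]~q, 0   [~<>-rule on 5 via 0R0]
8. r -> ~q, 1   [<>-rule on 3: fresh world 1, 0R1]
9. ~q, 1   [[]-rule on 4 via 0R1]
10. ~[]~q, 1   [~<>-rule on 5 via 0R1]
11. q, 2   [~[]-rule on 7: fresh world 2, 0R2]
12. ~q, 2   [[]-rule on 4 via 0R2]
Accessibility: 0R0, 0R1, 0R2, 1R1, 2R2
Branch closes: q and ~q both at 2.
Every branch closes (one shown): valid in T, hence also in S4, S5 (every theorem of T is a theorem of S4 and S5).
K-tableau for the negation ~(([]~q -> <>[]~q) | ~<>(r -> ~q)):
1. ~(([]~q -> <>[]~q) | ~<>(r -> ~q)), 0
2. ~([]~q -> <>[]~q), 0   [~|-rule on 1]
3. <>(r -> ~q), 0   [~|-rule on 1]
4. []~q, 0   [~->-rule on 2]
5. ~<>[]~q, 0   [~->-rule on 2]
6. r -> ~q, 1   [<>-rule on 3: fresh world 1, 0R1]
7. ~q, 1   [[]-rule on 4 via 0R1]
8. ~[]~q, 1   [~<>-rule on 5 via 0R1]
9. q, 2   [~[]-rule on 8: fresh world 2, 1R2]
Accessibility: 0R1, 1R2
Complete open branch: countermodel on a K-frame, so not valid in K.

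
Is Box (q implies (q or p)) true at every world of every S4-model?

Tableau for the negation not Box (q implies (q or p)):
1. not Box (q implies (q or p)), w0
2. not (q implies (q or p)), w1
3. q, w1
4. not (q or p), w1
5. not q, w1
6. not p, w1
Accessibility: w0Rw0, w0Rw1, w1Rw1
Branch closes: q and not q both at w1.
All branches of the negation close; one closing branch shown above.

Valid in S4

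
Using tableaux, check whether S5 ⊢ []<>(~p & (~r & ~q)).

Invalid (countermodel exists)

Tableau for the negation ~[]<>(~p & (~r & ~q)):
1. ~[]<>(~p & (~r & ~q)), 0
2. ~<>(~p & (~r & ~q)), 1   [~[]-rule on 1: fresh world 1, 0R1]
3. ~(~p & (~r & ~q)), 0   [~<>-rule on 2 via 1R0]
4. ~(~p & (~r & ~q)), 1   [~<>-rule on 2 via 1R1]
5. ~(~r & ~q), 0   [~&-rule on 3 (branches; this branch)]
6. ~(~r & ~q), 1   [~&-rule on 4 (branches; this branch)]
7. q, 0   [~&-rule on 5 (branches; this branch)]
8. q, 1   [~&-rule on 6 (branches; this branch)]
Accessibility: 0R0, 0R1, 1R0, 1R1
The negation has an open branch (countermodel exists).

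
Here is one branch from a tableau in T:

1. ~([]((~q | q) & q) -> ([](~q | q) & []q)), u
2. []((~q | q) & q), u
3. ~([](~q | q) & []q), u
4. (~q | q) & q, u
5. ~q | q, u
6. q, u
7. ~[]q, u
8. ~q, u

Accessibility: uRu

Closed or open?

Yes, closed

Both q and ~q appear at u.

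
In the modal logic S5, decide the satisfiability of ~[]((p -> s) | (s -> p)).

1. ~[]((p -> s) | (s -> p)), u
2. ~((p -> s) | (s -> p)), v
3. ~(p -> s), v
4. ~(s -> p), v
5. p, v
6. ~s, v
7. s, v
8. ~p, v
Accessibility: uRu, uRv, vRu, vRv
Branch closes: s and ~s both at v.
(One branch shown.) All branches close.

Unsatisfiable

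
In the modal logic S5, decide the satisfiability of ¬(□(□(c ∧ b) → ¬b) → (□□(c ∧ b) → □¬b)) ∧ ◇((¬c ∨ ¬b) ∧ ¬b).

Unsatisfiable (every branch closes)

1. ¬(□(□(c ∧ b) → ¬b) → (□□(c ∧ b) → □¬b)) ∧ ◇((¬c ∨ ¬b) ∧ ¬b), w0
2. ¬(□(□(c ∧ b) → ¬b) → (□□(c ∧ b) → □¬b)), w0   [∧-rule on 1]
3. ◇((¬c ∨ ¬b) ∧ ¬b), w0   [∧-rule on 1]
4. □(□(c ∧ b) → ¬b), w0   [¬→-rule on 2]
5. ¬(□□(c ∧ b) → □¬b), w0   [¬→-rule on 2]
6. □□(c ∧ b), w0   [¬→-rule on 5]
7. ¬□¬b, w0   [¬→-rule on 5]
8. □(c ∧ b) → ¬b, w0   [□-rule on 4 via w0Rw0]
9. □(c ∧ b), w0   [□-rule on 6 via w0Rw0]
10. c ∧ b, w0   [□-rule on 9 via w0Rw0]
11. c, w0   [∧-rule on 10]
12. b, w0   [∧-rule on 10]
13. ¬□(c ∧ b), w0   [→-rule on 8 (branches; this branch)]
14. (¬c ∨ ¬b) ∧ ¬b, w1   [◇-rule on 3: fresh world w1, w0Rw1]
15. ¬c ∨ ¬b, w1   [∧-rule on 14]
16. ¬b, w1   [∧-rule on 14]
17. □(c ∧ b) → ¬b, w1   [□-rule on 4 via w0Rw1]
18. □(c ∧ b), w1   [□-rule on 6 via w0Rw1]
19. c ∧ b, w1   [□-rule on 9 via w0Rw1]
20. c, w1   [∧-rule on 19]
21. b, w1   [∧-rule on 19]
Accessibility: w0Rw0, w0Rw1, w1Rw0, w1Rw1
Branch closes: b and ¬b both at w1.
Every branch closes; the branch above is one of them.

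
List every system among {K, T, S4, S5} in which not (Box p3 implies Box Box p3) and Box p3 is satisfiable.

S4-tableau for the formula:
1. not (Box p3 implies Box Box p3) and Box p3, u
2. not (Box p3 implies Box Box p3), u   [and-rule on 1]
3. Box p3, u   [and-rule on 1]
4. not Box Box p3, u   [neg-implies-rule on 2]
5. p3, u   [Box-rule on 3 via uRu]
6. not Box p3, v   [neg-Box-rule on 4: fresh world v, uRv]
7. p3, v   [Box-rule on 3 via uRv]
8. not p3, w   [neg-Box-rule on 6: fresh world w, vRw]
9. p3, w   [Box-rule on 3 via uRw]
Accessibility: uRu, uRv, uRw, vRv, vRw, wRw
Branch closes: p3 and not p3 both at w.
Every branch closes (one shown): unsatisfiable in S4, hence also in S5 (every S5-frame is an S4-frame).
T-tableau for the formula:
1. not (Box p3 implies Box Box p3) and Box p3, u
2. not (Box p3 implies Box Box p3), u   [and-rule on 1]
3. Box p3, u   [and-rule on 1]
4. not Box Box p3, u   [neg-implies-rule on 2]
5. p3, u   [Box-rule on 3 via uRu]
6. not Box p3, v   [neg-Box-rule on 4: fresh world v, uRv]
7. p3, v   [Box-rule on 3 via uRv]
8. not p3, w   [neg-Box-rule on 6: fresh world w, vRw]
Accessibility: uRu, uRv, vRv, vRw, wRw
Complete open branch: satisfiable in T, hence also in K (this T-model is also a K-model).

K, T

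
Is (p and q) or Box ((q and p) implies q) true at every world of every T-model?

Tableau for the negation not ((p and q) or Box ((q and p) implies q)):
1. not ((p and q) or Box ((q and p) implies q)), w0
2. not (p and q), w0
3. not Box ((q and p) implies q), w0
4. not q, w0
5. not ((q and p) implies q), w1
6. q and p, w1
7. not q, w1
8. q, w1
9. p, w1
Accessibility: w0Rw0, w0Rw1, w1Rw1
Branch closes: q and not q both at w1.
Every branch of the negation's tableau closes; the branch above is one of them.

Valid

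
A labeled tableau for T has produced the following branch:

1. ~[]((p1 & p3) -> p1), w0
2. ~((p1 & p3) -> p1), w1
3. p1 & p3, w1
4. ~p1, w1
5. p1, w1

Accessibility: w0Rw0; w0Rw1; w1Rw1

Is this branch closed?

Both p1 and ~p1 appear at w1.

Yes, closed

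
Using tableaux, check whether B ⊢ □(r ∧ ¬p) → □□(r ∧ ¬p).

Tableau for the negation ¬(□(r ∧ ¬p) → □□(r ∧ ¬p)):
1. ¬(□(r ∧ ¬p) → □□(r ∧ ¬p)), w0
2. □(r ∧ ¬p), w0
3. ¬□□(r ∧ ¬p), w0
4. r ∧ ¬p, w0
5. r, w0
6. ¬p, w0
7. ¬□(r ∧ ¬p), w1
8. r ∧ ¬p, w1
9. r, w1
10. ¬p, w1
11. ¬(r ∧ ¬p), w2
12. p, w2
Accessibility: w0Rw0, w0Rw1, w1Rw0, w1Rw1, w1Rw2, w2Rw1, w2Rw2
The negation has an open branch (countermodel exists).

Not valid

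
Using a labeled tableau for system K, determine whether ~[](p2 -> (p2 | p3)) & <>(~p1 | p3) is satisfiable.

1. ~[](p2 -> (p2 | p3)) & <>(~p1 | p3), 0
2. ~[](p2 -> (p2 | p3)), 0
3. <>(~p1 | p3), 0
4. ~(p2 -> (p2 | p3)), 1
5. p2, 1
6. ~(p2 | p3), 1
7. ~p2, 1
8. ~p3, 1
Accessibility: 0R1
Branch closes: p2 and ~p2 both at 1.
(One branch shown.) All branches close.

Unsatisfiable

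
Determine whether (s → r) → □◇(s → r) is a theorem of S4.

Tableau for the negation ¬((s → r) → □◇(s → r)):
1. ¬((s → r) → □◇(s → r)), 0
2. s → r, 0   [¬→-rule on 1]
3. ¬□◇(s → r), 0   [¬→-rule on 1]
4. r, 0   [→-rule on 2 (branches; this branch)]
5. ¬◇(s → r), 1   [¬□-rule on 3: fresh world 1, 0R1]
6. ¬(s → r), 1   [¬◇-rule on 5 via 1R1]
7. s, 1   [¬→-rule on 6]
8. ¬r, 1   [¬→-rule on 6]
Accessibility: 0R0, 0R1, 1R1
The negation has an open branch (countermodel exists).

No, not valid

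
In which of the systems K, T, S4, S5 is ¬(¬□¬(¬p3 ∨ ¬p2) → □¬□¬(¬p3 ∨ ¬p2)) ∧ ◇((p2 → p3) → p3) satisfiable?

S5-tableau for the formula:
1. ¬(¬□¬(¬p3 ∨ ¬p2) → □¬□¬(¬p3 ∨ ¬p2)) ∧ ◇((p2 → p3) → p3), w0
2. ¬(¬□¬(¬p3 ∨ ¬p2) → □¬□¬(¬p3 ∨ ¬p2)), w0
3. ◇((p2 → p3) → p3), w0
4. ¬□¬(¬p3 ∨ ¬p2), w0
5. ¬□¬□¬(¬p3 ∨ ¬p2), w0
6. (p2 → p3) → p3, w1
7. p3, w1
8. ¬p3 ∨ ¬p2, w2
9. ¬p2, w2
10. □¬(¬p3 ∨ ¬p2), w3
11. ¬(¬p3 ∨ ¬p2), w0
12. p3, w0
13. p2, w0
14. ¬(¬p3 ∨ ¬p2), w1
15. p2, w1
16. ¬(¬p3 ∨ ¬p2), w2
17. p3, w2
18. p2, w2
Accessibility: w0Rw0, w0Rw1, w0Rw2, w0Rw3, w1Rw0, w1Rw1, w1Rw2, w1Rw3, w2Rw0, w2Rw1, w2Rw2, w2Rw3, w3Rw0, w3Rw1, w3Rw2, w3Rw3
Branch closes: p2 and ¬p2 both at w2.
Every branch closes (one shown): unsatisfiable in S5.
S4-tableau for the formula:
1. ¬(¬□¬(¬p3 ∨ ¬p2) → □¬□¬(¬p3 ∨ ¬p2)) ∧ ◇((p2 → p3) → p3), w0
2. ¬(¬□¬(¬p3 ∨ ¬p2) → □¬□¬(¬p3 ∨ ¬p2)), w0
3. ◇((p2 → p3) → p3), w0
4. ¬□¬(¬p3 ∨ ¬p2), w0
5. ¬□¬□¬(¬p3 ∨ ¬p2), w0
6. (p2 → p3) → p3, w1
7. p3, w1
8. ¬p3 ∨ ¬p2, w2
9. ¬p2, w2
10. □¬(¬p3 ∨ ¬p2), w3
11. ¬(¬p3 ∨ ¬p2), w3
12. p3, w3
13. p2, w3
Accessibility: w0Rw0, w0Rw1, w0Rw2, w0Rw3, w1Rw1, w2Rw2, w3Rw3
Complete open branch: satisfiable in S4, hence also in K, T (this S4-model is also a K-model and a T-model).

K, T, S4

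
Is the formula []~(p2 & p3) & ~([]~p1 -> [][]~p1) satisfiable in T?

Satisfiable (open branch found)

1. []~(p2 & p3) & ~([]~p1 -> [][]~p1), u
2. []~(p2 & p3), u   [&-rule on 1]
3. ~([]~p1 -> [][]~p1), u   [&-rule on 1]
4. []~p1, u   [~->-rule on 3]
5. ~[][]~p1, u   [~->-rule on 3]
6. ~(p2 & p3), u   [[]-rule on 2 via uRu]
7. ~p1, u   [[]-rule on 4 via uRu]
8. ~p3, u   [~&-rule on 6 (branches; this branch)]
9. ~[]~p1, v   [~[]-rule on 5: fresh world v, uRv]
10. ~(p2 & p3), v   [[]-rule on 2 via uRv]
11. ~p1, v   [[]-rule on 4 via uRv]
12. ~p3, v   [~&-rule on 10 (branches; this branch)]
13. p1, w   [~[]-rule on 9: fresh world w, vRw]
Accessibility: uRu, uRv, vRv, vRw, wRw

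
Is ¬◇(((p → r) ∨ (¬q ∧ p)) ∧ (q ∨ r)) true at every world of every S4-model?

No, not valid

Tableau for the negation ◇(((p → r) ∨ (¬q ∧ p)) ∧ (q ∨ r)):
1. ◇(((p → r) ∨ (¬q ∧ p)) ∧ (q ∨ r)), u
2. ((p → r) ∨ (¬q ∧ p)) ∧ (q ∨ r), v
3. (p → r) ∨ (¬q ∧ p), v
4. q ∨ r, v
5. ¬q ∧ p, v
6. ¬q, v
7. p, v
8. r, v
Accessibility: uRu, uRv, vRv
The negation has an open branch (countermodel exists).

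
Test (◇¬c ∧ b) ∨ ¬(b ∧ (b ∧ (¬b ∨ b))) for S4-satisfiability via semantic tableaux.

Satisfiable (open branch found)

1. (◇¬c ∧ b) ∨ ¬(b ∧ (b ∧ (¬b ∨ b))), w0
2. ¬(b ∧ (b ∧ (¬b ∨ b))), w0
3. ¬(b ∧ (¬b ∨ b)), w0
4. ¬b, w0
Accessibility: w0Rw0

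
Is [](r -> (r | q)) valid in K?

Tableau for the negation ~[](r -> (r | q)):
1. ~[](r -> (r | q)), 0
2. ~(r -> (r | q)), 1
3. r, 1
4. ~(r | q), 1
5. ~r, 1
6. ~q, 1
Accessibility: 0R1
Branch closes: r and ~r both at 1.
All branches of the negation close; one closing branch shown above.

Yes, valid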